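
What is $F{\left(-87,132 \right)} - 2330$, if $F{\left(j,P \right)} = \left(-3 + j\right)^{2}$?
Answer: $5770$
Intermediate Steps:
$F{\left(-87,132 \right)} - 2330 = \left(-3 - 87\right)^{2} - 2330 = \left(-90\right)^{2} - 2330 = 8100 - 2330 = 5770$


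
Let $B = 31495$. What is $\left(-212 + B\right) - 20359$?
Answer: $10924$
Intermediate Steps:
$\left(-212 + B\right) - 20359 = \left(-212 + 31495\right) - 20359 = 31283 - 20359 = 10924$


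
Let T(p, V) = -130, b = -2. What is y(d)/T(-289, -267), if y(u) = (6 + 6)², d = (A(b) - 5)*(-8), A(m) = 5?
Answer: -72/65 ≈ -1.1077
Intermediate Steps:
d = 0 (d = (5 - 5)*(-8) = 0*(-8) = 0)
y(u) = 144 (y(u) = 12² = 144)
y(d)/T(-289, -267) = 144/(-130) = 144*(-1/130) = -72/65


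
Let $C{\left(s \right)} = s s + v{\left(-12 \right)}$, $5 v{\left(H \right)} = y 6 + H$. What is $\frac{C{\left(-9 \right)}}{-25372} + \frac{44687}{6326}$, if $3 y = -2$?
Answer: $\frac{2833266003}{401258180} \approx 7.061$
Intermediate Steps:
$y = - \frac{2}{3}$ ($y = \frac{1}{3} \left(-2\right) = - \frac{2}{3} \approx -0.66667$)
$v{\left(H \right)} = - \frac{4}{5} + \frac{H}{5}$ ($v{\left(H \right)} = \frac{\left(- \frac{2}{3}\right) 6 + H}{5} = \frac{-4 + H}{5} = - \frac{4}{5} + \frac{H}{5}$)
$C{\left(s \right)} = - \frac{16}{5} + s^{2}$ ($C{\left(s \right)} = s s + \left(- \frac{4}{5} + \frac{1}{5} \left(-12\right)\right) = s^{2} - \frac{16}{5} = - \frac{16}{5} + s^{2}$)
$\frac{C{\left(-9 \right)}}{-25372} + \frac{44687}{6326} = \frac{- \frac{16}{5} + \left(-9\right)^{2}}{-25372} + \frac{44687}{6326} = \left(- \frac{16}{5} + 81\right) \left(- \frac{1}{25372}\right) + 44687 \cdot \frac{1}{6326} = \frac{389}{5} \left(- \frac{1}{25372}\right) + \frac{44687}{6326} = - \frac{389}{126860} + \frac{44687}{6326} = \frac{2833266003}{401258180}$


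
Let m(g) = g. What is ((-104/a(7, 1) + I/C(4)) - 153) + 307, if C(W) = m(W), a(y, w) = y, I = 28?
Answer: 1023/7 ≈ 146.14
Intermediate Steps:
C(W) = W
((-104/a(7, 1) + I/C(4)) - 153) + 307 = ((-104/7 + 28/4) - 153) + 307 = ((-104*⅐ + 28*(¼)) - 153) + 307 = ((-104/7 + 7) - 153) + 307 = (-55/7 - 153) + 307 = -1126/7 + 307 = 1023/7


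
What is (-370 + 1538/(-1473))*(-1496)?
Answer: 817635808/1473 ≈ 5.5508e+5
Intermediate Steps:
(-370 + 1538/(-1473))*(-1496) = (-370 + 1538*(-1/1473))*(-1496) = (-370 - 1538/1473)*(-1496) = -546548/1473*(-1496) = 817635808/1473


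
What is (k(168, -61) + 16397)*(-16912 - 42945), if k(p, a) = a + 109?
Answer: -984348365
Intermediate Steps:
k(p, a) = 109 + a
(k(168, -61) + 16397)*(-16912 - 42945) = ((109 - 61) + 16397)*(-16912 - 42945) = (48 + 16397)*(-59857) = 16445*(-59857) = -984348365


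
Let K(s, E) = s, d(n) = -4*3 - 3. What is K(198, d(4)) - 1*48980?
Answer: -48782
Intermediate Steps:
d(n) = -15 (d(n) = -12 - 3 = -15)
K(198, d(4)) - 1*48980 = 198 - 1*48980 = 198 - 48980 = -48782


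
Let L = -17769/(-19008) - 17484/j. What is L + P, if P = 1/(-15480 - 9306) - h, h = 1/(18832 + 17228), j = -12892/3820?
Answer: 39803698003562627/7681768332480 ≈ 5181.6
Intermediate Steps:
j = -3223/955 (j = -12892*1/3820 = -3223/955 ≈ -3.3749)
h = 1/36060 ≈ 2.7732e-5
L = 9619334159/1856448 (L = -17769/(-19008) - 17484/(-3223/955) = -17769*(-1/19008) - 17484*(-955/3223) = 5923/6336 + 16697220/3223 = 9619334159/1856448 ≈ 5181.6)
P = -10141/148963860 (P = 1/(-15480 - 9306) - 1*1/36060 = 1/(-24786) - 1/36060 = -1/24786 - 1/36060 = -10141/148963860 ≈ -6.8077e-5)
L + P = 9619334159/1856448 - 10141/148963860 = 39803698003562627/7681768332480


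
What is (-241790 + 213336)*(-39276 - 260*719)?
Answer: 6436750064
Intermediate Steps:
(-241790 + 213336)*(-39276 - 260*719) = -28454*(-39276 - 186940) = -28454*(-226216) = 6436750064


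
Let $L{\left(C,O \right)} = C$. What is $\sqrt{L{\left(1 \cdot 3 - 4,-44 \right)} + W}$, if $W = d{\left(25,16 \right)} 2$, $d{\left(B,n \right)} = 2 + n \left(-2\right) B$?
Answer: $i \sqrt{1597} \approx 39.962 i$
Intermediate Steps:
$d{\left(B,n \right)} = 2 - 2 B n$ ($d{\left(B,n \right)} = 2 + - 2 n B = 2 - 2 B n$)
$W = -1596$ ($W = \left(2 - 50 \cdot 16\right) 2 = \left(2 - 800\right) 2 = \left(-798\right) 2 = -1596$)
$\sqrt{L{\left(1 \cdot 3 - 4,-44 \right)} + W} = \sqrt{\left(1 \cdot 3 - 4\right) - 1596} = \sqrt{\left(3 - 4\right) - 1596} = \sqrt{-1 - 1596} = \sqrt{-1597} = i \sqrt{1597}$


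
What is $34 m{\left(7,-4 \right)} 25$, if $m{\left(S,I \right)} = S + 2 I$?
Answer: $-850$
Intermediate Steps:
$34 m{\left(7,-4 \right)} 25 = 34 \left(7 + 2 \left(-4\right)\right) 25 = 34 \left(7 - 8\right) 25 = 34 \left(-1\right) 25 = \left(-34\right) 25 = -850$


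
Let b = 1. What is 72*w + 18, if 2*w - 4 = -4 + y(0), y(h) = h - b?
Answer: -18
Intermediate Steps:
y(h) = -1 + h (y(h) = h - 1*1 = h - 1 = -1 + h)
w = -½ (w = 2 + (-4 + (-1 + 0))/2 = 2 + (-4 - 1)/2 = 2 + (½)*(-5) = 2 - 5/2 = -½ ≈ -0.50000)
72*w + 18 = 72*(-½) + 18 = -36 + 18 = -18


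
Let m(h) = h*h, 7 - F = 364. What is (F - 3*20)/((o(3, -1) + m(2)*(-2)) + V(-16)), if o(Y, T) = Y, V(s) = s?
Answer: 139/7 ≈ 19.857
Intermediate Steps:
F = -357 (F = 7 - 1*364 = 7 - 364 = -357)
m(h) = h**2
(F - 3*20)/((o(3, -1) + m(2)*(-2)) + V(-16)) = (-357 - 3*20)/((3 + 2**2*(-2)) - 16) = (-357 - 60)/((3 + 4*(-2)) - 16) = -417/((3 - 8) - 16) = -417/(-5 - 16) = -417/(-21) = -417*(-1/21) = 139/7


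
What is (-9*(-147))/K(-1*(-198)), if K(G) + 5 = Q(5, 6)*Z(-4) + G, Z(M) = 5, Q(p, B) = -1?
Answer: 1323/188 ≈ 7.0372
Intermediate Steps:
K(G) = -10 + G (K(G) = -5 + (-1*5 + G) = -5 + (-5 + G) = -10 + G)
(-9*(-147))/K(-1*(-198)) = (-9*(-147))/(-10 - 1*(-198)) = 1323/(-10 + 198) = 1323/188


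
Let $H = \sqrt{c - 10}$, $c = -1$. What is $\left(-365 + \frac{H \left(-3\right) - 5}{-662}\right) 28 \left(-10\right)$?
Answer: $\frac{33827500}{331} - \frac{420 i \sqrt{11}}{331} \approx 1.022 \cdot 10^{5} - 4.2084 i$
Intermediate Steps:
$H = i \sqrt{11}$ ($H = \sqrt{-1 - 10} = \sqrt{-11} = i \sqrt{11} \approx 3.3166 i$)
$\left(-365 + \frac{H \left(-3\right) - 5}{-662}\right) 28 \left(-10\right) = \left(-365 + \frac{i \sqrt{11} \left(-3\right) - 5}{-662}\right) 28 \left(-10\right) = \left(-365 + \left(- 3 i \sqrt{11} - 5\right) \left(- \frac{1}{662}\right)\right) \left(-280\right) = \left(-365 + \left(-5 - 3 i \sqrt{11}\right) \left(- \frac{1}{662}\right)\right) \left(-280\right) = \left(-365 + \left(\frac{5}{662} + \frac{3 i \sqrt{11}}{662}\right)\right) \left(-280\right) = \left(- \frac{241625}{662} + \frac{3 i \sqrt{11}}{662}\right) \left(-280\right) = \frac{33827500}{331} - \frac{420 i \sqrt{11}}{331}$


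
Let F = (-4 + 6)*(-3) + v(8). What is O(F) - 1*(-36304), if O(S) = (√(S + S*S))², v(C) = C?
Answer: 36310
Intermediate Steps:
F = 2 (F = (-4 + 6)*(-3) + 8 = 2*(-3) + 8 = -6 + 8 = 2)
O(S) = S + S² (O(S) = (√(S + S²))² = S + S²)
O(F) - 1*(-36304) = 2*(1 + 2) - 1*(-36304) = 2*3 + 36304 = 6 + 36304 = 36310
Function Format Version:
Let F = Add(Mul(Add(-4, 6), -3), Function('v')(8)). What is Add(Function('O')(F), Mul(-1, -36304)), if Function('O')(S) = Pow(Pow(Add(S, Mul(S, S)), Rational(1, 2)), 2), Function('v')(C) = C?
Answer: 36310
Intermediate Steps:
F = 2 (F = Add(Mul(Add(-4, 6), -3), 8) = Add(Mul(2, -3), 8) = Add(-6, 8) = 2)
Function('O')(S) = Add(S, Pow(S, 2)) (Function('O')(S) = Pow(Pow(Add(S, Pow(S, 2)), Rational(1, 2)), 2) = Add(S, Pow(S, 2)))
Add(Function('O')(F), Mul(-1, -36304)) = Add(Mul(2, Add(1, 2)), Mul(-1, -36304)) = Add(Mul(2, 3), 36304) = Add(6, 36304) = 36310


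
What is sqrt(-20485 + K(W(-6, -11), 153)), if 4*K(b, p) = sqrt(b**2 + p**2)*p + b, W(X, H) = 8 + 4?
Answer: sqrt(-81928 + 459*sqrt(2617))/2 ≈ 120.88*I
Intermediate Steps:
W(X, H) = 12
K(b, p) = b/4 + p*sqrt(b**2 + p**2)/4 (K(b, p) = (sqrt(b**2 + p**2)*p + b)/4 = (p*sqrt(b**2 + p**2) + b)/4 = (b + p*sqrt(b**2 + p**2))/4 = b/4 + p*sqrt(b**2 + p**2)/4)
sqrt(-20485 + K(W(-6, -11), 153)) = sqrt(-20485 + ((1/4)*12 + (1/4)*153*sqrt(12**2 + 153**2))) = sqrt(-20485 + (3 + (1/4)*153*sqrt(144 + 23409))) = sqrt(-20485 + (3 + (1/4)*153*sqrt(23553))) = sqrt(-20485 + (3 + (1/4)*153*(3*sqrt(2617)))) = sqrt(-20485 + (3 + 459*sqrt(2617)/4)) = sqrt(-20482 + 459*sqrt(2617)/4)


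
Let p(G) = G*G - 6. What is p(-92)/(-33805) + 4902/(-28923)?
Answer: -136780948/325914005 ≈ -0.41968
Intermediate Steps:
p(G) = -6 + G² (p(G) = G² - 6 = -6 + G²)
p(-92)/(-33805) + 4902/(-28923) = (-6 + (-92)²)/(-33805) + 4902/(-28923) = (-6 + 8464)*(-1/33805) + 4902*(-1/28923) = 8458*(-1/33805) - 1634/9641 = -8458/33805 - 1634/9641 = -136780948/325914005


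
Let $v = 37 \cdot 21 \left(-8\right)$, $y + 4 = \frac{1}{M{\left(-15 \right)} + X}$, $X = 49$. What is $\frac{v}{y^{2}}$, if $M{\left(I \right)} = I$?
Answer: $- \frac{2395232}{6075} \approx -394.28$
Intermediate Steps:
$y = - \frac{135}{34}$ ($y = -4 + \frac{1}{-15 + 49} = -4 + \frac{1}{34} = - \frac{135}{34} \approx -3.9706$)
$v = -6216$ ($v = 777 \left(-8\right) = -6216$)
$\frac{v}{y^{2}} = - \frac{6216}{\left(- \frac{135}{34}\right)^{2}} = - \frac{6216}{\frac{18225}{1156}} = \left(-6216\right) \frac{1156}{18225} = - \frac{2395232}{6075}$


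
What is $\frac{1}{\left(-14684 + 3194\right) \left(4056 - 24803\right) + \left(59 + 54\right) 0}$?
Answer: $\frac{1}{238383030} \approx 4.1949 \cdot 10^{-9}$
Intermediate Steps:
$\frac{1}{\left(-14684 + 3194\right) \left(4056 - 24803\right) + \left(59 + 54\right) 0} = \frac{1}{\left(-11490\right) \left(-20747\right) + 113 \cdot 0} = \frac{1}{238383030 + 0} = \frac{1}{238383030}$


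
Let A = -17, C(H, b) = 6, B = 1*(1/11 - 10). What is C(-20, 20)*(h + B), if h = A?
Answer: -1776/11 ≈ -161.45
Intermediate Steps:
B = -109/11 (B = 1*(1/11 - 10) = 1*(-109/11) = -109/11 ≈ -9.9091)
h = -17
C(-20, 20)*(h + B) = 6*(-17 - 109/11) = 6*(-296/11) = -1776/11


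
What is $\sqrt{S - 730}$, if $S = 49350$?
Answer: $2 \sqrt{12155} \approx 220.5$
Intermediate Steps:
$\sqrt{S - 730} = \sqrt{49350 - 730} = \sqrt{48620} = 2 \sqrt{12155}$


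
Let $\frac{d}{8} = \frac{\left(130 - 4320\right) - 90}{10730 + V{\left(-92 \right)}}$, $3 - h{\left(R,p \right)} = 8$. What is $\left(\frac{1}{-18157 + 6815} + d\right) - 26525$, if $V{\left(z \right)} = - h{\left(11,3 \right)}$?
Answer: $- \frac{645995215013}{24351274} \approx -26528.0$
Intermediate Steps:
$h{\left(R,p \right)} = -5$ ($h{\left(R,p \right)} = 3 - 8 = -5$)
$V{\left(z \right)} = 5$ ($V{\left(z \right)} = \left(-1\right) \left(-5\right) = 5$)
$d = - \frac{6848}{2147}$ ($d = 8 \frac{\left(130 - 4320\right) - 90}{10730 + 5} = 8 \frac{\left(130 - 4320\right) - 90}{10735} = 8 \left(-4190 - 90\right) \frac{1}{10735} = 8 \left(\left(-4280\right) \frac{1}{10735}\right) = 8 \left(- \frac{856}{2147}\right) = - \frac{6848}{2147} \approx -3.1896$)
$\left(\frac{1}{-18157 + 6815} + d\right) - 26525 = \left(\frac{1}{-18157 + 6815} - \frac{6848}{2147}\right) - 26525 = \left(\frac{1}{-11342} - \frac{6848}{2147}\right) - 26525 = \left(- \frac{1}{11342} - \frac{6848}{2147}\right) - 26525 = - \frac{77672163}{24351274} - 26525 = - \frac{645995215013}{24351274}$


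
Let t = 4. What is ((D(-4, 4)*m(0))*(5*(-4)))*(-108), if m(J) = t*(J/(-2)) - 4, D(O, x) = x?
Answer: -34560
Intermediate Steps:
m(J) = -4 - 2*J (m(J) = 4*(J/(-2)) - 4 = 4*(J*(-½)) - 4 = 4*(-J/2) - 4 = -2*J - 4 = -4 - 2*J)
((D(-4, 4)*m(0))*(5*(-4)))*(-108) = ((4*(-4 - 2*0))*(5*(-4)))*(-108) = ((4*(-4 + 0))*(-20))*(-108) = ((4*(-4))*(-20))*(-108) = -16*(-20)*(-108) = 320*(-108) = -34560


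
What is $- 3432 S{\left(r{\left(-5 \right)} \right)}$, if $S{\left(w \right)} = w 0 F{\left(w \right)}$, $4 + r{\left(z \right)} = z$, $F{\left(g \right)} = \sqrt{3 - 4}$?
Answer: $0$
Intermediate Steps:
$F{\left(g \right)} = i$ ($F{\left(g \right)} = \sqrt{-1} = i$)
$r{\left(z \right)} = -4 + z$
$S{\left(w \right)} = 0$ ($S{\left(w \right)} = w 0 i = 0 i = 0$)
$- 3432 S{\left(r{\left(-5 \right)} \right)} = \left(-3432\right) 0 = 0$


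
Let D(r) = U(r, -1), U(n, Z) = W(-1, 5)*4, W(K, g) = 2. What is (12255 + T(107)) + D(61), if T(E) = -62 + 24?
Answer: 12225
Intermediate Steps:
T(E) = -38
U(n, Z) = 8 (U(n, Z) = 2*4 = 8)
D(r) = 8
(12255 + T(107)) + D(61) = (12255 - 38) + 8 = 12217 + 8 = 12225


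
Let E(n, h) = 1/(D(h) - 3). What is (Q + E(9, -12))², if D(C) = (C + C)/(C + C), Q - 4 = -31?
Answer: 3025/4 ≈ 756.25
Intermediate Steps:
Q = -27 (Q = 4 - 31 = -27)
D(C) = 1 (D(C) = (2*C)/((2*C)) = (2*C)*(1/(2*C)) = 1)
E(n, h) = -½ (E(n, h) = 1/(1 - 3) = 1/(-2) = -½)
(Q + E(9, -12))² = (-27 - ½)² = (-55/2)² = 3025/4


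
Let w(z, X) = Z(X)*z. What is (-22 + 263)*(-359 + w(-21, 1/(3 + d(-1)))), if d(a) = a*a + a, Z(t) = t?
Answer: -88206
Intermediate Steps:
d(a) = a + a² (d(a) = a² + a = a + a²)
w(z, X) = X*z
(-22 + 263)*(-359 + w(-21, 1/(3 + d(-1)))) = (-22 + 263)*(-359 - 21/(3 - (1 - 1))) = 241*(-359 - 21/(3 - 1*0)) = 241*(-359 - 21/(3 + 0)) = 241*(-359 - 21/3) = 241*(-359 + (⅓)*(-21)) = 241*(-359 - 7) = 241*(-366) = -88206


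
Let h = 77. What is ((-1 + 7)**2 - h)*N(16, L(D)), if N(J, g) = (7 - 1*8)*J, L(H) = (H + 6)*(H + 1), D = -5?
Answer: 656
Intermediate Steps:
L(H) = (1 + H)*(6 + H) (L(H) = (6 + H)*(1 + H) = (1 + H)*(6 + H))
N(J, g) = -J (N(J, g) = (7 - 8)*J = -J)
((-1 + 7)**2 - h)*N(16, L(D)) = ((-1 + 7)**2 - 1*77)*(-1*16) = (6**2 - 77)*(-16) = (36 - 77)*(-16) = -41*(-16) = 656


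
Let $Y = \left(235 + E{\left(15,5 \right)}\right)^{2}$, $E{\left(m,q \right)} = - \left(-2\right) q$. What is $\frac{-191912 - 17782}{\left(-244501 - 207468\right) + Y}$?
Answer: $\frac{34949}{65324} \approx 0.53501$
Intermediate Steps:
$E{\left(m,q \right)} = 2 q$
$Y = 60025$ ($Y = \left(235 + 2 \cdot 5\right)^{2} = \left(235 + 10\right)^{2} = 245^{2} = 60025$)
$\frac{-191912 - 17782}{\left(-244501 - 207468\right) + Y} = \frac{-191912 - 17782}{\left(-244501 - 207468\right) + 60025} = - \frac{209694}{-451969 + 60025} = - \frac{209694}{-391944} = \left(-209694\right) \left(- \frac{1}{391944}\right) = \frac{34949}{65324}$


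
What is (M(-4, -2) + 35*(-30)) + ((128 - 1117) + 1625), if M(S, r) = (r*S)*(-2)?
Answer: -430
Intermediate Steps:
M(S, r) = -2*S*r (M(S, r) = (S*r)*(-2) = -2*S*r)
(M(-4, -2) + 35*(-30)) + ((128 - 1117) + 1625) = (-2*(-4)*(-2) + 35*(-30)) + ((128 - 1117) + 1625) = (-16 - 1050) + (-989 + 1625) = -1066 + 636 = -430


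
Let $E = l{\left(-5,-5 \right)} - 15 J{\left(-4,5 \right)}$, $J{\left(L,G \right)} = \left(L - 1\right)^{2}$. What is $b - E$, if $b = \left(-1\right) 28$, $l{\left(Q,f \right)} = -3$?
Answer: $350$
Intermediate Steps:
$J{\left(L,G \right)} = \left(-1 + L\right)^{2}$
$b = -28$
$E = -378$ ($E = -3 - 15 \left(-1 - 4\right)^{2} = -3 - 15 \left(-5\right)^{2} = -3 - 375 = -378$)
$b - E = -28 - -378 = -28 + 378 = 350$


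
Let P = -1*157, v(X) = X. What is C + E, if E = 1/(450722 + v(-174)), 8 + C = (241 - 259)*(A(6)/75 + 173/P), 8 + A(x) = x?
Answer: 21776790957/1768400900 ≈ 12.314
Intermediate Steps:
A(x) = -8 + x
P = -157
C = 48334/3925 (C = -8 + (241 - 259)*((-8 + 6)/75 + 173/(-157)) = -8 - 18*(-2*1/75 + 173*(-1/157)) = -8 - 18*(-2/75 - 173/157) = -8 - 18*(-13289/11775) = -8 + 79734/3925 = 48334/3925 ≈ 12.314)
E = 1/450548 (E = 1/(450722 - 174) = 1/450548 ≈ 2.2195e-6)
C + E = 48334/3925 + 1/450548 = 21776790957/1768400900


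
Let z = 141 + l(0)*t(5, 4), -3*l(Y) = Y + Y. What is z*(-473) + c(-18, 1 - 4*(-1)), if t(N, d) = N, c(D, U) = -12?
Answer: -66705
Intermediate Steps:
l(Y) = -2*Y/3 (l(Y) = -(Y + Y)/3 = -2*Y/3)
z = 141 (z = 141 - ⅔*0*5 = 141 + 0*5 = 141 + 0 = 141)
z*(-473) + c(-18, 1 - 4*(-1)) = 141*(-473) - 12 = -66693 - 12 = -66705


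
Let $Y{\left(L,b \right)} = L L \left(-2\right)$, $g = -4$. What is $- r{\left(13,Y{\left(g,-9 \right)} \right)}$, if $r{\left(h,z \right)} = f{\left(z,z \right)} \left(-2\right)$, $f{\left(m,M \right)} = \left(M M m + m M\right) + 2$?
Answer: $-63484$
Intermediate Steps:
$f{\left(m,M \right)} = 2 + M m + m M^{2}$ ($f{\left(m,M \right)} = \left(M^{2} m + M m\right) + 2 = \left(m M^{2} + M m\right) + 2 = \left(M m + m M^{2}\right) + 2 = 2 + M m + m M^{2}$)
$Y{\left(L,b \right)} = - 2 L^{2}$ ($Y{\left(L,b \right)} = L^{2} \left(-2\right) = - 2 L^{2}$)
$r{\left(h,z \right)} = -4 - 2 z^{2} - 2 z^{3}$ ($r{\left(h,z \right)} = \left(2 + z z + z z^{2}\right) \left(-2\right) = \left(2 + z^{2} + z^{3}\right) \left(-2\right) = -4 - 2 z^{2} - 2 z^{3}$)
$- r{\left(13,Y{\left(g,-9 \right)} \right)} = - (-4 - 2 \left(- 2 \left(-4\right)^{2}\right)^{2} - 2 \left(- 2 \left(-4\right)^{2}\right)^{3}) = - (-4 - 2 \left(\left(-2\right) 16\right)^{2} - 2 \left(\left(-2\right) 16\right)^{3}) = - (-4 - 2 \left(-32\right)^{2} - 2 \left(-32\right)^{3}) = - (-4 - 2048 - -65536) = - (-4 - 2048 + 65536) = \left(-1\right) 63484 = -63484$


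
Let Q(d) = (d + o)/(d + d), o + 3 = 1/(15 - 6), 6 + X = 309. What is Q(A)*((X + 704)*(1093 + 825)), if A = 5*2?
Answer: 30902816/45 ≈ 6.8673e+5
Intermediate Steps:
X = 303 (X = -6 + 309 = 303)
A = 10
o = -26/9 (o = -3 + 1/(15 - 6) = -3 + 1/9 = -3 + ⅑ = -26/9 ≈ -2.8889)
Q(d) = (-26/9 + d)/(2*d) (Q(d) = (d - 26/9)/(d + d) = (-26/9 + d)/((2*d)) = (-26/9 + d)*(1/(2*d)) = (-26/9 + d)/(2*d))
Q(A)*((X + 704)*(1093 + 825)) = ((1/18)*(-26 + 9*10)/10)*((303 + 704)*(1093 + 825)) = ((1/18)*(⅒)*(-26 + 90))*(1007*1918) = ((1/18)*(⅒)*64)*1931426 = (16/45)*1931426 = 30902816/45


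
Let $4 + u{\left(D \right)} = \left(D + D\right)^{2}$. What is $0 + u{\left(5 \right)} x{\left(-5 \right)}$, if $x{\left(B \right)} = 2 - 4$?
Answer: $-192$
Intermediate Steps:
$x{\left(B \right)} = -2$
$u{\left(D \right)} = -4 + 4 D^{2}$ ($u{\left(D \right)} = -4 + \left(D + D\right)^{2} = -4 + \left(2 D\right)^{2} = -4 + 4 D^{2}$)
$0 + u{\left(5 \right)} x{\left(-5 \right)} = 0 + \left(-4 + 4 \cdot 5^{2}\right) \left(-2\right) = 0 + \left(-4 + 4 \cdot 25\right) \left(-2\right) = 0 + \left(-4 + 100\right) \left(-2\right) = 0 + 96 \left(-2\right) = 0 - 192 = -192$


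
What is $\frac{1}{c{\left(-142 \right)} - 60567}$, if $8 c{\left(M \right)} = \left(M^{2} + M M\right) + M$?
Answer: $- \frac{4}{222175} \approx -1.8004 \cdot 10^{-5}$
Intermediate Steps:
$c{\left(M \right)} = \frac{M^{2}}{4} + \frac{M}{8}$ ($c{\left(M \right)} = \frac{\left(M^{2} + M M\right) + M}{8} = \frac{\left(M^{2} + M^{2}\right) + M}{8} = \frac{2 M^{2} + M}{8} = \frac{M + 2 M^{2}}{8} = \frac{M^{2}}{4} + \frac{M}{8}$)
$\frac{1}{c{\left(-142 \right)} - 60567} = \frac{1}{\frac{1}{8} \left(-142\right) \left(1 + 2 \left(-142\right)\right) - 60567} = \frac{1}{\frac{1}{8} \left(-142\right) \left(1 - 284\right) - 60567} = \frac{1}{\frac{1}{8} \left(-142\right) \left(-283\right) - 60567} = \frac{1}{\frac{20093}{4} - 60567} = \frac{1}{- \frac{222175}{4}} = - \frac{4}{222175}$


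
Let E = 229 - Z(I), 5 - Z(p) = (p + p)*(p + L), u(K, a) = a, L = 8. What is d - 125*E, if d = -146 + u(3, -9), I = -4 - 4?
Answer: -28155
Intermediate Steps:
I = -8
Z(p) = 5 - 2*p*(8 + p) (Z(p) = 5 - (p + p)*(p + 8) = 5 - 2*p*(8 + p))
E = 224 (E = 229 - (5 - 16*(-8) - 2*(-8)²) = 229 - (5 + 128 - 2*64) = 229 - (5 + 128 - 128) = 229 - 1*5 = 229 - 5 = 224)
d = -155 (d = -146 - 9 = -155)
d - 125*E = -155 - 125*224 = -155 - 28000 = -28155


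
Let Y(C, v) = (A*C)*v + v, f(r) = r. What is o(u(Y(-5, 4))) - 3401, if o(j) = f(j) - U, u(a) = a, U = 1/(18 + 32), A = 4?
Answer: -173851/50 ≈ -3477.0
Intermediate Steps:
U = 1/50 ≈ 0.020000
Y(C, v) = v + 4*C*v (Y(C, v) = (4*C)*v + v = 4*C*v + v = v + 4*C*v)
o(j) = -1/50 + j (o(j) = j - 1*1/50 = j - 1/50 = -1/50 + j)
o(u(Y(-5, 4))) - 3401 = (-1/50 + 4*(1 + 4*(-5))) - 3401 = (-1/50 + 4*(1 - 20)) - 3401 = (-1/50 + 4*(-19)) - 3401 = (-1/50 - 76) - 3401 = -3801/50 - 3401 = -173851/50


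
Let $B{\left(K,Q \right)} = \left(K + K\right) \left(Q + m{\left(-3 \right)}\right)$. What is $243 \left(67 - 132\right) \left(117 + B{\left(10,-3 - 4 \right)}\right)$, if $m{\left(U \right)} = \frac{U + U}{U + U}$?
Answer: $47385$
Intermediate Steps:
$m{\left(U \right)} = 1$ ($m{\left(U \right)} = \frac{2 U}{2 U} = 2 U \frac{1}{2 U} = 1$)
$B{\left(K,Q \right)} = 2 K \left(1 + Q\right)$ ($B{\left(K,Q \right)} = \left(K + K\right) \left(Q + 1\right) = 2 K \left(1 + Q\right)$)
$243 \left(67 - 132\right) \left(117 + B{\left(10,-3 - 4 \right)}\right) = 243 \left(67 - 132\right) \left(117 + 2 \cdot 10 \left(1 - 7\right)\right) = 243 \left(- 65 \left(117 + 2 \cdot 10 \left(1 - 7\right)\right)\right) = 243 \left(- 65 \left(117 + 2 \cdot 10 \left(-6\right)\right)\right) = 243 \left(- 65 \left(117 - 120\right)\right) = 243 \left(\left(-65\right) \left(-3\right)\right) = 243 \cdot 195 = 47385$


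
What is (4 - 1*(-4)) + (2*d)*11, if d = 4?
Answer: 96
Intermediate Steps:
(4 - 1*(-4)) + (2*d)*11 = (4 - 1*(-4)) + (2*4)*11 = (4 + 4) + 8*11 = 8 + 88 = 96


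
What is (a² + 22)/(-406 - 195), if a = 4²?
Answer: -278/601 ≈ -0.46256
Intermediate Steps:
a = 16
(a² + 22)/(-406 - 195) = (16² + 22)/(-406 - 195) = (256 + 22)/(-601) = 278*(-1/601) = -278/601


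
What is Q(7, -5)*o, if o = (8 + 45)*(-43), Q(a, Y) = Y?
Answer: 11395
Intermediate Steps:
o = -2279 (o = 53*(-43) = -2279)
Q(7, -5)*o = -5*(-2279) = 11395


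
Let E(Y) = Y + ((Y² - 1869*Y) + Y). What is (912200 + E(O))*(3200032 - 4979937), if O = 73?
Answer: -1390529422390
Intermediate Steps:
E(Y) = Y² - 1867*Y (E(Y) = Y + (Y² - 1868*Y) = Y² - 1867*Y)
(912200 + E(O))*(3200032 - 4979937) = (912200 + 73*(-1867 + 73))*(3200032 - 4979937) = (912200 + 73*(-1794))*(-1779905) = (912200 - 130962)*(-1779905) = 781238*(-1779905) = -1390529422390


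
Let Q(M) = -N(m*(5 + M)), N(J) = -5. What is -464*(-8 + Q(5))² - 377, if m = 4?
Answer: -4553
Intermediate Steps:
Q(M) = 5 (Q(M) = -1*(-5) = 5)
-464*(-8 + Q(5))² - 377 = -464*(-8 + 5)² - 377 = -464*(-3)² - 377 = -464*9 - 377 = -4176 - 377 = -4553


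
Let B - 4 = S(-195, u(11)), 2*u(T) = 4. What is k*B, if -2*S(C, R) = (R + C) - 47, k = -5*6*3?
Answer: -11160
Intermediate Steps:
k = -90 (k = -30*3 = -90)
u(T) = 2 (u(T) = (½)*4 = 2)
S(C, R) = 47/2 - C/2 - R/2 (S(C, R) = -((R + C) - 47)/2 = -((C + R) - 47)/2 = -(-47 + C + R)/2 = 47/2 - C/2 - R/2)
B = 124 (B = 4 + (47/2 - ½*(-195) - ½*2) = 4 + (47/2 + 195/2 - 1) = 4 + 120 = 124)
k*B = -90*124 = -11160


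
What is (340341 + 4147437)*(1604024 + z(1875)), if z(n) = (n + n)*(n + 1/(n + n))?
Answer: 38753197168950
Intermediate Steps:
z(n) = 2*n*(n + 1/(2*n)) (z(n) = (2*n)*(n + 1/(2*n)) = 2*n*(n + 1/(2*n)))
(340341 + 4147437)*(1604024 + z(1875)) = (340341 + 4147437)*(1604024 + (1 + 2*1875²)) = 4487778*(1604024 + (1 + 2*3515625)) = 4487778*(1604024 + (1 + 7031250)) = 4487778*(1604024 + 7031251) = 4487778*8635275 = 38753197168950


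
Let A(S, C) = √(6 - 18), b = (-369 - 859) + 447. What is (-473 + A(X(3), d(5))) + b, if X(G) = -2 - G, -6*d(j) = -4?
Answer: -1254 + 2*I*√3 ≈ -1254.0 + 3.4641*I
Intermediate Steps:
d(j) = ⅔ (d(j) = -⅙*(-4) = ⅔)
b = -781 (b = -1228 + 447 = -781)
A(S, C) = 2*I*√3 (A(S, C) = √(-12) = 2*I*√3)
(-473 + A(X(3), d(5))) + b = (-473 + 2*I*√3) - 781 = -1254 + 2*I*√3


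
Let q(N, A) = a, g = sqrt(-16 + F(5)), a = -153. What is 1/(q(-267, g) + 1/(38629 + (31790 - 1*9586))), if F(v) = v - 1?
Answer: -60833/9307448 ≈ -0.0065359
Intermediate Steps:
F(v) = -1 + v
g = 2*I*sqrt(3) (g = sqrt(-16 + (-1 + 5)) = sqrt(-16 + 4) = sqrt(-12) = 2*I*sqrt(3) ≈ 3.4641*I)
q(N, A) = -153
1/(q(-267, g) + 1/(38629 + (31790 - 1*9586))) = 1/(-153 + 1/(38629 + (31790 - 1*9586))) = 1/(-153 + 1/(38629 + (31790 - 9586))) = 1/(-153 + 1/(38629 + 22204)) = 1/(-153 + 1/60833) = 1/(-9307448/60833) = -60833/9307448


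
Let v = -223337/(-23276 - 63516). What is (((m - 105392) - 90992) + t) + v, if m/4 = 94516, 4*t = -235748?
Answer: 10653333793/86792 ≈ 1.2275e+5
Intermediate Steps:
t = -58937 (t = (¼)*(-235748) = -58937)
m = 378064 (m = 4*94516 = 378064)
v = 223337/86792 (v = -223337/(-86792) = -223337*(-1/86792) = 223337/86792 ≈ 2.5732)
(((m - 105392) - 90992) + t) + v = (((378064 - 105392) - 90992) - 58937) + 223337/86792 = ((272672 - 90992) - 58937) + 223337/86792 = (181680 - 58937) + 223337/86792 = 122743 + 223337/86792 = 10653333793/86792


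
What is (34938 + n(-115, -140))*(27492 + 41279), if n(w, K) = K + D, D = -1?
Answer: 2393024487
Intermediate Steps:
n(w, K) = -1 + K (n(w, K) = K - 1 = -1 + K)
(34938 + n(-115, -140))*(27492 + 41279) = (34938 + (-1 - 140))*(27492 + 41279) = (34938 - 141)*68771 = 34797*68771 = 2393024487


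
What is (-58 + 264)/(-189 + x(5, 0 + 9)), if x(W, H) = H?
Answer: -103/90 ≈ -1.1444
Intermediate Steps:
(-58 + 264)/(-189 + x(5, 0 + 9)) = (-58 + 264)/(-189 + (0 + 9)) = 206/(-189 + 9) = 206/(-180) = 206*(-1/180) = -103/90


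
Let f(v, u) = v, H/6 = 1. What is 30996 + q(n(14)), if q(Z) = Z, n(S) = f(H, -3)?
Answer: 31002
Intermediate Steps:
H = 6 (H = 6*1 = 6)
n(S) = 6
30996 + q(n(14)) = 30996 + 6 = 31002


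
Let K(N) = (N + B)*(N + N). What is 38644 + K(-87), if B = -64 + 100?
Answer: 47518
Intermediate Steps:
B = 36
K(N) = 2*N*(36 + N) (K(N) = (N + 36)*(N + N) = (36 + N)*(2*N) = 2*N*(36 + N))
38644 + K(-87) = 38644 + 2*(-87)*(36 - 87) = 38644 + 2*(-87)*(-51) = 38644 + 8874 = 47518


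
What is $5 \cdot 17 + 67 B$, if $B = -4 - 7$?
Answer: $-652$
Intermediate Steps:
$B = -11$ ($B = -4 - 7 = -11$)
$5 \cdot 17 + 67 B = 5 \cdot 17 + 67 \left(-11\right) = 85 - 737 = -652$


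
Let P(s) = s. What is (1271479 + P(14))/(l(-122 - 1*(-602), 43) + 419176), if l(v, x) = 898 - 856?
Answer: 1271493/419218 ≈ 3.0330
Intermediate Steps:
l(v, x) = 42
(1271479 + P(14))/(l(-122 - 1*(-602), 43) + 419176) = (1271479 + 14)/(42 + 419176) = 1271493/419218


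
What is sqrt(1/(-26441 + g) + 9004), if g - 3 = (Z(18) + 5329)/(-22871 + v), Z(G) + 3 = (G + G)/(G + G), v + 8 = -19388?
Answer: 5*sqrt(449738079128574013609)/1117460273 ≈ 94.889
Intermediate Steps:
v = -19396 (v = -8 - 19388 = -19396)
Z(G) = -2 (Z(G) = -3 + (G + G)/(G + G) = -3 + (2*G)/((2*G)) = -3 + (2*G)*(1/(2*G)) = -3 + 1 = -2)
g = 121474/42267 (g = 3 + (-2 + 5329)/(-22871 - 19396) = 3 + 5327/(-42267) = 3 + 5327*(-1/42267) = 3 - 5327/42267 = 121474/42267 ≈ 2.8740)
sqrt(1/(-26441 + g) + 9004) = sqrt(1/(-26441 + 121474/42267) + 9004) = sqrt(1/(-1117460273/42267) + 9004) = sqrt(-42267/1117460273 + 9004) = sqrt(10061612255825/1117460273) = 5*sqrt(449738079128574013609)/1117460273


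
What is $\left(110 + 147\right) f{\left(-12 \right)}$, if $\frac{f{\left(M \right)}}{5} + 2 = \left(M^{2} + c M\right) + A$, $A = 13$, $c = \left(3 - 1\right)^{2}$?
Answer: $137495$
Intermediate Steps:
$c = 4$ ($c = \left(3 - 1\right)^{2} = 2^{2} = 4$)
$f{\left(M \right)} = 55 + 5 M^{2} + 20 M$ ($f{\left(M \right)} = -10 + 5 \left(\left(M^{2} + 4 M\right) + 13\right) = -10 + 5 \left(13 + M^{2} + 4 M\right) = -10 + \left(65 + 5 M^{2} + 20 M\right) = 55 + 5 M^{2} + 20 M$)
$\left(110 + 147\right) f{\left(-12 \right)} = \left(110 + 147\right) \left(55 + 5 \left(-12\right)^{2} + 20 \left(-12\right)\right) = 257 \left(55 + 5 \cdot 144 - 240\right) = 257 \left(55 + 720 - 240\right) = 257 \cdot 535 = 137495$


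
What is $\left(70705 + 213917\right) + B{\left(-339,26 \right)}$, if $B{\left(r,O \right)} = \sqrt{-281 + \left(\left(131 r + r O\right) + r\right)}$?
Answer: $284622 + i \sqrt{53843} \approx 2.8462 \cdot 10^{5} + 232.04 i$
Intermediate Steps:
$B{\left(r,O \right)} = \sqrt{-281 + 132 r + O r}$ ($B{\left(r,O \right)} = \sqrt{-281 + \left(\left(131 r + O r\right) + r\right)} = \sqrt{-281 + \left(132 r + O r\right)} = \sqrt{-281 + 132 r + O r}$)
$\left(70705 + 213917\right) + B{\left(-339,26 \right)} = \left(70705 + 213917\right) + \sqrt{-281 + 132 \left(-339\right) + 26 \left(-339\right)} = 284622 + \sqrt{-281 - 44748 - 8814} = 284622 + \sqrt{-53843} = 284622 + i \sqrt{53843}$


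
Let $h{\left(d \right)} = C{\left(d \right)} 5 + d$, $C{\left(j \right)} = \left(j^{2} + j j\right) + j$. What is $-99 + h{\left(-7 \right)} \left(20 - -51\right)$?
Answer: $31709$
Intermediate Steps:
$C{\left(j \right)} = j + 2 j^{2}$ ($C{\left(j \right)} = \left(j^{2} + j^{2}\right) + j = 2 j^{2} + j = j + 2 j^{2}$)
$h{\left(d \right)} = d + 5 d \left(1 + 2 d\right)$ ($h{\left(d \right)} = d \left(1 + 2 d\right) 5 + d = 5 d \left(1 + 2 d\right) + d = d + 5 d \left(1 + 2 d\right)$)
$-99 + h{\left(-7 \right)} \left(20 - -51\right) = -99 + 2 \left(-7\right) \left(3 + 5 \left(-7\right)\right) \left(20 - -51\right) = -99 + 2 \left(-7\right) \left(3 - 35\right) \left(20 + 51\right) = -99 + 2 \left(-7\right) \left(-32\right) 71 = -99 + 448 \cdot 71 = -99 + 31808 = 31709$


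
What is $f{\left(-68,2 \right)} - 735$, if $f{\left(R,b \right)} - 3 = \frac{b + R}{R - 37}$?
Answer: $- \frac{25598}{35} \approx -731.37$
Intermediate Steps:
$f{\left(R,b \right)} = 3 + \frac{R + b}{-37 + R}$ ($f{\left(R,b \right)} = 3 + \frac{b + R}{R - 37} = 3 + \frac{R + b}{-37 + R}$)
$f{\left(-68,2 \right)} - 735 = \frac{-111 + 2 + 4 \left(-68\right)}{-37 - 68} - 735 = \frac{-111 + 2 - 272}{-105} - 735 = \left(- \frac{1}{105}\right) \left(-381\right) - 735 = \frac{127}{35} - 735 = - \frac{25598}{35}$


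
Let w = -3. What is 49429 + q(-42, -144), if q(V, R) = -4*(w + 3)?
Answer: 49429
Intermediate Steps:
q(V, R) = 0 (q(V, R) = -4*(-3 + 3) = -4*0 = 0)
49429 + q(-42, -144) = 49429 + 0 = 49429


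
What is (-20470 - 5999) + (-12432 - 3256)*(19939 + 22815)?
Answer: -670751221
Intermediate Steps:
(-20470 - 5999) + (-12432 - 3256)*(19939 + 22815) = -26469 - 15688*42754 = -26469 - 670724752 = -670751221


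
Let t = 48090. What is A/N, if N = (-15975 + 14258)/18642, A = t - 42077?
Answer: -112094346/1717 ≈ -65285.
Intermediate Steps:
A = 6013 (A = 48090 - 42077 = 6013)
N = -1717/18642 (N = -1717*1/18642 = -1717/18642 ≈ -0.092104)
A/N = 6013/(-1717/18642) = 6013*(-18642/1717) = -112094346/1717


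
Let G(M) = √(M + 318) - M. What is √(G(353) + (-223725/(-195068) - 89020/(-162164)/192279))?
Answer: √(-203388345425116473181182992620533 + 578049053859162210621585925476*√671)/760295372772426 ≈ 18.054*I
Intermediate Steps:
G(M) = √(318 + M) - M
√(G(353) + (-223725/(-195068) - 89020/(-162164)/192279)) = √((√(318 + 353) - 1*353) + (-223725/(-195068) - 89020/(-162164)/192279)) = √((√671 - 353) + (-223725*(-1/195068) - 89020*(-1/162164)*(1/192279))) = √((-353 + √671) + (223725/195068 + (22255/40541)*(1/192279))) = √((-353 + √671) + (223725/195068 + 22255/7795182939)) = √((-353 + √671) + 1743981644266115/1520590745544852) = √(-535024551533066641/1520590745544852 + √671)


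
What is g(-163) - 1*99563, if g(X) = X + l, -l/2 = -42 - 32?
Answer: -99578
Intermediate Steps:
l = 148 (l = -2*(-42 - 32) = -2*(-74) = 148)
g(X) = 148 + X (g(X) = X + 148 = 148 + X)
g(-163) - 1*99563 = (148 - 163) - 1*99563 = -15 - 99563 = -99578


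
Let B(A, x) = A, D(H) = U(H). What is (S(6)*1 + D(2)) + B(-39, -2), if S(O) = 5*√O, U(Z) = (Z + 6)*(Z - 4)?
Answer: -55 + 5*√6 ≈ -42.753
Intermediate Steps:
U(Z) = (-4 + Z)*(6 + Z) (U(Z) = (6 + Z)*(-4 + Z) = (-4 + Z)*(6 + Z))
D(H) = -24 + H² + 2*H
(S(6)*1 + D(2)) + B(-39, -2) = ((5*√6)*1 + (-24 + 2² + 2*2)) - 39 = (5*√6 + (-24 + 4 + 4)) - 39 = (5*√6 - 16) - 39 = (-16 + 5*√6) - 39 = -55 + 5*√6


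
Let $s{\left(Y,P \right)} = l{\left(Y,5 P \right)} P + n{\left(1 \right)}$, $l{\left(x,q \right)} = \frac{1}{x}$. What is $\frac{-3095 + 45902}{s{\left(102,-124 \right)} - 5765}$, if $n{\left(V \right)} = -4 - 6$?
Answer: $- \frac{2183157}{294587} \approx -7.4109$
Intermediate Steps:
$n{\left(V \right)} = -10$
$s{\left(Y,P \right)} = -10 + \frac{P}{Y}$ ($s{\left(Y,P \right)} = \frac{P}{Y} - 10 = -10 + \frac{P}{Y}$)
$\frac{-3095 + 45902}{s{\left(102,-124 \right)} - 5765} = \frac{-3095 + 45902}{\left(-10 - \frac{124}{102}\right) - 5765} = \frac{42807}{\left(-10 - \frac{62}{51}\right) - 5765} = \frac{42807}{- \frac{572}{51} - 5765} = \frac{42807}{- \frac{294587}{51}} = 42807 \left(- \frac{51}{294587}\right) = - \frac{2183157}{294587}$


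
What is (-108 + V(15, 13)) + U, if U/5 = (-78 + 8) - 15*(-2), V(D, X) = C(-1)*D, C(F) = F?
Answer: -323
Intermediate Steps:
V(D, X) = -D
U = -200 (U = 5*((-78 + 8) - 15*(-2)) = 5*(-70 + 30) = 5*(-40) = -200)
(-108 + V(15, 13)) + U = (-108 - 1*15) - 200 = (-108 - 15) - 200 = -123 - 200 = -323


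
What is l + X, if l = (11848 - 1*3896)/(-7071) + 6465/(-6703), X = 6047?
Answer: 286510116640/47396913 ≈ 6044.9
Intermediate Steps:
l = -99016271/47396913 (l = (11848 - 3896)*(-1/7071) + 6465*(-1/6703) = 7952*(-1/7071) - 6465/6703 = -7952/7071 - 6465/6703 = -99016271/47396913 ≈ -2.0891)
l + X = -99016271/47396913 + 6047 = 286510116640/47396913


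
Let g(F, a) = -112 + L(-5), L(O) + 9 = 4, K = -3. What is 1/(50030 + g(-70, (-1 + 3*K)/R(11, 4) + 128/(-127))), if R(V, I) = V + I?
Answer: 1/49913 ≈ 2.0035e-5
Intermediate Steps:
R(V, I) = I + V
L(O) = -5 (L(O) = -9 + 4 = -5)
g(F, a) = -117 (g(F, a) = -112 - 5 = -117)
1/(50030 + g(-70, (-1 + 3*K)/R(11, 4) + 128/(-127))) = 1/(50030 - 117) = 1/49913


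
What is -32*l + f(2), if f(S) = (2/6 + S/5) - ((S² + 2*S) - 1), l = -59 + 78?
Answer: -9214/15 ≈ -614.27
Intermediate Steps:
l = 19
f(S) = 4/3 - S² - 9*S/5 (f(S) = (2*(⅙) + S*(⅕)) - (-1 + S² + 2*S) = (⅓ + S/5) + (1 - S² - 2*S) = 4/3 - S² - 9*S/5)
-32*l + f(2) = -32*19 + (4/3 - 1*2² - 9/5*2) = -608 + (4/3 - 1*4 - 18/5) = -608 + (4/3 - 4 - 18/5) = -608 - 94/15 = -9214/15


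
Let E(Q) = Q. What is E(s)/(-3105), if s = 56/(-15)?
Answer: 56/46575 ≈ 0.0012024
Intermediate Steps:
s = -56/15 (s = 56*(-1/15) = -56/15 ≈ -3.7333)
E(s)/(-3105) = -56/15/(-3105) = -56/15*(-1/3105) = 56/46575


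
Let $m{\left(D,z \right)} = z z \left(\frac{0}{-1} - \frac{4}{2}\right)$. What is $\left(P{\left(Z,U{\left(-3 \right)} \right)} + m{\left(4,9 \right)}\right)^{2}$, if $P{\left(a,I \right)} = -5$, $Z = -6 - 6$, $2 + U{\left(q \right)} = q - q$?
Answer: $27889$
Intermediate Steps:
$U{\left(q \right)} = -2$ ($U{\left(q \right)} = -2 + \left(q - q\right) = -2 + 0 = -2$)
$m{\left(D,z \right)} = - 2 z^{2}$ ($m{\left(D,z \right)} = z^{2} \left(0 \left(-1\right) - 2\right) = z^{2} \left(0 - 2\right) = z^{2} \left(-2\right) = - 2 z^{2}$)
$Z = -12$
$\left(P{\left(Z,U{\left(-3 \right)} \right)} + m{\left(4,9 \right)}\right)^{2} = \left(-5 - 2 \cdot 9^{2}\right)^{2} = \left(-5 - 162\right)^{2} = \left(-167\right)^{2} = 27889$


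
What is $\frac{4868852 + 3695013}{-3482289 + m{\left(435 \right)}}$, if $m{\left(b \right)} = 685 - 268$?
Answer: $- \frac{8563865}{3481872} \approx -2.4596$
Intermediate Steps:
$m{\left(b \right)} = 417$ ($m{\left(b \right)} = 685 - 268 = 417$)
$\frac{4868852 + 3695013}{-3482289 + m{\left(435 \right)}} = \frac{4868852 + 3695013}{-3482289 + 417} = \frac{8563865}{-3481872} = 8563865 \left(- \frac{1}{3481872}\right) = - \frac{8563865}{3481872}$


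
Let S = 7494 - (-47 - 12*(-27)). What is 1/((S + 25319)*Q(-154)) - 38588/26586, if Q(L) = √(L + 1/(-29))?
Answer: -19294/13293 - I*√129543/145338312 ≈ -1.4514 - 2.4764e-6*I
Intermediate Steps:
S = 7217 (S = 7494 - (-47 + 324) = 7494 - 1*277 = 7494 - 277 = 7217)
Q(L) = √(-1/29 + L) (Q(L) = √(L - 1/29) = √(-1/29 + L))
1/((S + 25319)*Q(-154)) - 38588/26586 = 1/((7217 + 25319)*((√(-29 + 841*(-154))/29))) - 38588/26586 = 1/(32536*((√(-29 - 129514)/29))) - 38588*1/26586 = 1/(32536*((√(-129543)/29))) - 19294/13293 = 1/(32536*(((I*√129543)/29))) - 19294/13293 = 1/(32536*((I*√129543/29))) - 19294/13293 = (-I*√129543/4467)/32536 - 19294/13293 = -I*√129543/145338312 - 19294/13293 = -19294/13293 - I*√129543/145338312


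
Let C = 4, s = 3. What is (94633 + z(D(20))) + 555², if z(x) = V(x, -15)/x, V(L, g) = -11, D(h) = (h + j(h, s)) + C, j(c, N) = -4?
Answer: 8053149/20 ≈ 4.0266e+5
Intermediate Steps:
D(h) = h (D(h) = (h - 4) + 4 = (-4 + h) + 4 = h)
z(x) = -11/x
(94633 + z(D(20))) + 555² = (94633 - 11/20) + 555² = (94633 - 11*1/20) + 308025 = (94633 - 11/20) + 308025 = 1892649/20 + 308025 = 8053149/20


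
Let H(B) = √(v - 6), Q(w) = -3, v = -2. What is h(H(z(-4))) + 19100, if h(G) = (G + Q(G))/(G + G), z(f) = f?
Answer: 38201/2 + 3*I*√2/8 ≈ 19101.0 + 0.53033*I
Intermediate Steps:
H(B) = 2*I*√2 (H(B) = √(-2 - 6) = √(-8) = 2*I*√2)
h(G) = (-3 + G)/(2*G) (h(G) = (G - 3)/(G + G) = (-3 + G)/((2*G)) = (-3 + G)*(1/(2*G)) = (-3 + G)/(2*G))
h(H(z(-4))) + 19100 = (-3 + 2*I*√2)/(2*((2*I*√2))) + 19100 = (-I*√2/4)*(-3 + 2*I*√2)/2 + 19100 = -I*√2*(-3 + 2*I*√2)/8 + 19100 = 19100 - I*√2*(-3 + 2*I*√2)/8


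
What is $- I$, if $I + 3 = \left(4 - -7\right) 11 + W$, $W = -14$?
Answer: $-104$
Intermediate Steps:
$I = 104$ ($I = -3 - \left(14 - \left(4 - -7\right) 11\right) = -3 - \left(14 - \left(4 + 7\right) 11\right) = -3 + \left(11 \cdot 11 - 14\right) = -3 + \left(121 - 14\right) = -3 + 107 = 104$)
$- I = \left(-1\right) 104 = -104$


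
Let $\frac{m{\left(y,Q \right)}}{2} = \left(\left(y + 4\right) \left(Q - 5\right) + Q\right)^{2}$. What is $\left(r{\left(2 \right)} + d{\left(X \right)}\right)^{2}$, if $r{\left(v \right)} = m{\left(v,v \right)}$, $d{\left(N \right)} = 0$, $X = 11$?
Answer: $262144$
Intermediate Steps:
$m{\left(y,Q \right)} = 2 \left(Q + \left(-5 + Q\right) \left(4 + y\right)\right)^{2}$ ($m{\left(y,Q \right)} = 2 \left(\left(y + 4\right) \left(Q - 5\right) + Q\right)^{2} = 2 \left(\left(4 + y\right) \left(-5 + Q\right) + Q\right)^{2} = 2 \left(\left(-5 + Q\right) \left(4 + y\right) + Q\right)^{2} = 2 \left(Q + \left(-5 + Q\right) \left(4 + y\right)\right)^{2}$)
$r{\left(v \right)} = 2 \left(-20 + v^{2}\right)^{2}$ ($r{\left(v \right)} = 2 \left(-20 - 5 v + 5 v + v v\right)^{2} = 2 \left(-20 - 5 v + 5 v + v^{2}\right)^{2} = 2 \left(-20 + v^{2}\right)^{2}$)
$\left(r{\left(2 \right)} + d{\left(X \right)}\right)^{2} = \left(2 \left(-20 + 2^{2}\right)^{2} + 0\right)^{2} = \left(2 \left(-20 + 4\right)^{2} + 0\right)^{2} = \left(2 \left(-16\right)^{2} + 0\right)^{2} = \left(2 \cdot 256 + 0\right)^{2} = \left(512 + 0\right)^{2} = 512^{2} = 262144$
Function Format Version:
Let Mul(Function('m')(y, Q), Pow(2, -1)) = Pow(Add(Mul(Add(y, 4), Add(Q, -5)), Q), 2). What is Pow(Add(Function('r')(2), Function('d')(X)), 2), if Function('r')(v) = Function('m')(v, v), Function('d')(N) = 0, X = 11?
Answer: 262144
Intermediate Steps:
Function('m')(y, Q) = Mul(2, Pow(Add(Q, Mul(Add(-5, Q), Add(4, y))), 2)) (Function('m')(y, Q) = Mul(2, Pow(Add(Mul(Add(y, 4), Add(Q, -5)), Q), 2)) = Mul(2, Pow(Add(Mul(Add(4, y), Add(-5, Q)), Q), 2)) = Mul(2, Pow(Add(Mul(Add(-5, Q), Add(4, y)), Q), 2)) = Mul(2, Pow(Add(Q, Mul(Add(-5, Q), Add(4, y))), 2)))
Function('r')(v) = Mul(2, Pow(Add(-20, Pow(v, 2)), 2)) (Function('r')(v) = Mul(2, Pow(Add(-20, Mul(-5, v), Mul(5, v), Mul(v, v)), 2)) = Mul(2, Pow(Add(-20, Mul(-5, v), Mul(5, v), Pow(v, 2)), 2)) = Mul(2, Pow(Add(-20, Pow(v, 2)), 2)))
Pow(Add(Function('r')(2), Function('d')(X)), 2) = Pow(Add(Mul(2, Pow(Add(-20, Pow(2, 2)), 2)), 0), 2) = Pow(Add(Mul(2, Pow(Add(-20, 4), 2)), 0), 2) = Pow(Add(Mul(2, Pow(-16, 2)), 0), 2) = Pow(Add(Mul(2, 256), 0), 2) = Pow(Add(512, 0), 2) = Pow(512, 2) = 262144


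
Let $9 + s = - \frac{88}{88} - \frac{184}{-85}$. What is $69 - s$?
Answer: $\frac{6531}{85} \approx 76.835$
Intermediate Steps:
$s = - \frac{666}{85}$ ($s = -9 - \left(1 - \frac{184}{85}\right) = -9 - - \frac{99}{85} = -9 + \left(-1 + \frac{184}{85}\right) = -9 + \frac{99}{85} = - \frac{666}{85} \approx -7.8353$)
$69 - s = 69 - - \frac{666}{85} = 69 + \frac{666}{85} = \frac{6531}{85}$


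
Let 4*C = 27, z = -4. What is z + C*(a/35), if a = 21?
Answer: 1/20 ≈ 0.050000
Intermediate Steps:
C = 27/4 (C = (1/4)*27 = 27/4 ≈ 6.7500)
z + C*(a/35) = -4 + 27*(21/35)/4 = -4 + 27*(21*(1/35))/4 = -4 + (27/4)*(3/5) = -4 + 81/20 = 1/20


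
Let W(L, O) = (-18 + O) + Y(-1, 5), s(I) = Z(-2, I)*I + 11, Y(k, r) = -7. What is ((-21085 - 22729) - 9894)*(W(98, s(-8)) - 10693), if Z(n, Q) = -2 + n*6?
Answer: 569036260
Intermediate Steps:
Z(n, Q) = -2 + 6*n
s(I) = 11 - 14*I (s(I) = (-2 + 6*(-2))*I + 11 = (-2 - 12)*I + 11 = -14*I + 11 = 11 - 14*I)
W(L, O) = -25 + O (W(L, O) = (-18 + O) - 7 = -25 + O)
((-21085 - 22729) - 9894)*(W(98, s(-8)) - 10693) = ((-21085 - 22729) - 9894)*((-25 + (11 - 14*(-8))) - 10693) = (-43814 - 9894)*((-25 + (11 + 112)) - 10693) = -53708*((-25 + 123) - 10693) = -53708*(98 - 10693) = -53708*(-10595) = 569036260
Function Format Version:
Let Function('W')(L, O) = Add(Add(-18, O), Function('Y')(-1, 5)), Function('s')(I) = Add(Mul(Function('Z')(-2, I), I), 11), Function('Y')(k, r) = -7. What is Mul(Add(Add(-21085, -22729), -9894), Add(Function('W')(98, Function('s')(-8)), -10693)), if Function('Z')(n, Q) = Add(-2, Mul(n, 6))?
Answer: 569036260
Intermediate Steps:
Function('Z')(n, Q) = Add(-2, Mul(6, n))
Function('s')(I) = Add(11, Mul(-14, I)) (Function('s')(I) = Add(Mul(Add(-2, Mul(6, -2)), I), 11) = Add(Mul(Add(-2, -12), I), 11) = Add(Mul(-14, I), 11) = Add(11, Mul(-14, I)))
Function('W')(L, O) = Add(-25, O) (Function('W')(L, O) = Add(Add(-18, O), -7) = Add(-25, O))
Mul(Add(Add(-21085, -22729), -9894), Add(Function('W')(98, Function('s')(-8)), -10693)) = Mul(Add(Add(-21085, -22729), -9894), Add(Add(-25, Add(11, Mul(-14, -8))), -10693)) = Mul(Add(-43814, -9894), Add(Add(-25, Add(11, 112)), -10693)) = Mul(-53708, Add(Add(-25, 123), -10693)) = Mul(-53708, Add(98, -10693)) = Mul(-53708, -10595) = 569036260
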